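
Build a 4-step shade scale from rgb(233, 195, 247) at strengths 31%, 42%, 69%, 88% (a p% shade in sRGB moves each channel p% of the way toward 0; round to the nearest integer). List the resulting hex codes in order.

31%: (233 − 72.23 = 160.77→161, 195 − 60.45 = 134.55→135, 247 − 76.57 = 170.43→170) → #A187AA
42%: (233 − 97.86 = 135.14→135, 195 − 81.9 = 113.1→113, 247 − 103.74 = 143.26→143) → #87718F
69%: (233 − 160.77 = 72.23→72, 195 − 134.55 = 60.45→60, 247 − 170.43 = 76.57→77) → #483C4D
88%: (233 − 205.04 = 27.96→28, 195 − 171.6 = 23.4→23, 247 − 217.36 = 29.64→30) → #1C171E

#A187AA, #87718F, #483C4D, #1C171E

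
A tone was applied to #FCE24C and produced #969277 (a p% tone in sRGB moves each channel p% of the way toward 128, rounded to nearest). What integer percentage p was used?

82%

#FCE24C is rgb(252, 226, 76); #969277 is rgb(150, 146, 119).
On the R channel (widest range): 150 ≈ 252 + (p/100)(128 − 252), so p ≈ 100×(150 − 252)/(128 − 252) = -10200/-124 = 82.26.
p = 82 reproduces all three channels after rounding.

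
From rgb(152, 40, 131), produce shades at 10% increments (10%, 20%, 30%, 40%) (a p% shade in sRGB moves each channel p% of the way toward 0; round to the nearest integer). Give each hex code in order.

10%: (152 − 15.2 = 136.8→137, 40 − 4 = 36→36, 131 − 13.1 = 117.9→118) → #892476
20%: (152 − 30.4 = 121.6→122, 40 − 8 = 32→32, 131 − 26.2 = 104.8→105) → #7a2069
30%: (152 − 45.6 = 106.4→106, 40 − 12 = 28→28, 131 − 39.3 = 91.7→92) → #6a1c5c
40%: (152 − 60.8 = 91.2→91, 40 − 16 = 24→24, 131 − 52.4 = 78.6→79) → #5b184f

#892476, #7a2069, #6a1c5c, #5b184f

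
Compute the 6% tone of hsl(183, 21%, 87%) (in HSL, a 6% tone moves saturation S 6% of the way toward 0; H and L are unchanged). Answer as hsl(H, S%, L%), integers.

S moves 6% from 21 toward 0: 21 − 1.26 = 19.74 → 20.
H and L are unchanged.

hsl(183, 20%, 87%)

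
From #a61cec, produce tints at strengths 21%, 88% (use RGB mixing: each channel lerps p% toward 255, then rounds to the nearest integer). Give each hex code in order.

#a61cec is rgb(166, 28, 236).
21%: (166 + 18.69 = 184.69→185, 28 + 47.67 = 75.67→76, 236 + 3.99 = 239.99→240) → #b94cf0
88%: (166 + 78.32 = 244.32→244, 28 + 199.76 = 227.76→228, 236 + 16.72 = 252.72→253) → #f4e4fd

#b94cf0, #f4e4fd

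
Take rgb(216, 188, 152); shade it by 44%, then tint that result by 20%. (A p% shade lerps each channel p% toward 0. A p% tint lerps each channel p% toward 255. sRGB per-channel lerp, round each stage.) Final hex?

#948777

Lerp each channel 44% toward 0:
  R: 216 − 95.04 = 120.96 → 121
  G: 188 − 82.72 = 105.28 → 105
  B: 152 − 66.88 = 85.12 → 85
After the shade: rgb(121, 105, 85) = #796955.
Lerp each channel 20% toward 255:
  R: 121 + 26.8 = 147.8 → 148
  G: 105 + 0.2×(255−105) = 105 + 30 = 135 → 135
  B: 85 + 0.2×(255−85) = 85 + 34 = 119 → 119
rgb(148, 135, 119) = #948777.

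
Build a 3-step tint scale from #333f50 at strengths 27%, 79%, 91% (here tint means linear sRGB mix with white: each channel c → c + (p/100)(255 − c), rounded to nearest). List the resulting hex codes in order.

#333f50 is rgb(51, 63, 80).
27%: (51 + 55.08 = 106.08→106, 63 + 51.84 = 114.84→115, 80 + 47.25 = 127.25→127) → #6a737f
79%: (51 + 161.16 = 212.16→212, 63 + 151.68 = 214.68→215, 80 + 138.25 = 218.25→218) → #d4d7da
91%: (51 + 185.64 = 236.64→237, 63 + 174.72 = 237.72→238, 80 + 159.25 = 239.25→239) → #edeeef

#6a737f, #d4d7da, #edeeef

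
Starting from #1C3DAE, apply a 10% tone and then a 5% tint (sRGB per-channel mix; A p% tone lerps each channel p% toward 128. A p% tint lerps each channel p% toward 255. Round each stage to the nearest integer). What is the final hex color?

#314DAD

#1C3DAE is rgb(28, 61, 174).
A 10% tone moves each channel 10% toward 128:
  R: 28 + 0.1×(128−28) = 28 + 10 = 38 → 38
  G: 61 + 0.1×(128−61) = 61 + 6.7 = 67.7 → 68
  B: 174 − 4.6 = 169.4 → 169
After the tone: rgb(38, 68, 169) = #2644A9.
A 5% tint moves each channel 5% toward 255:
  R: 38 + 0.05×(255−38) = 38 + 10.85 = 48.85 → 49
  G: 68 + 9.35 = 77.35 → 77
  B: 169 + 4.3 = 173.3 → 173
rgb(49, 77, 173) = #314DAD.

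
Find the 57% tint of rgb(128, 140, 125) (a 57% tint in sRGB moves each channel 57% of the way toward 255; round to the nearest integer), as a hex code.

#C8CEC7

A 57% tint moves each channel 57% toward 255:
  R: 128 + 0.57×(255−128) = 128 + 72.39 = 200.39 → 200
  G: 140 + 0.57×(255−140) = 140 + 65.55 = 205.55 → 206
  B: 125 + 0.57×(255−125) = 125 + 74.1 = 199.1 → 199
rgb(200, 206, 199) = #C8CEC7.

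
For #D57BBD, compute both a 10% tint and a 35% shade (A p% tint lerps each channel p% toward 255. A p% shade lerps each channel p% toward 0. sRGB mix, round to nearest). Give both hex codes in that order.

#D57BBD is rgb(213, 123, 189).
10% tint:
  R: 213 + 0.1×(255−213) = 213 + 4.2 = 217.2 → 217
  G: 123 + 0.1×(255−123) = 123 + 13.2 = 136.2 → 136
  B: 189 + 0.1×(255−189) = 189 + 6.6 = 195.6 → 196
  → #D988C4
35% shade:
  R: 213 + 0.35×(0−213) = 213 − 74.55 = 138.45 → 138
  G: 123 + 0.35×(0−123) = 123 − 43.05 = 79.95 → 80
  B: 189 + 0.35×(0−189) = 189 − 66.15 = 122.85 → 123
  → #8A507B

#D988C4, #8A507B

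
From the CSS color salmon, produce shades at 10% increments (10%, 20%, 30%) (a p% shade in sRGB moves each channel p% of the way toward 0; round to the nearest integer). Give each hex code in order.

CSS salmon is rgb(250, 128, 114).
10%: (250 − 25 = 225→225, 128 − 12.8 = 115.2→115, 114 − 11.4 = 102.6→103) → #E17367
20%: (250 − 50 = 200→200, 128 − 25.6 = 102.4→102, 114 − 22.8 = 91.2→91) → #C8665B
30%: (250 − 75 = 175→175, 128 − 38.4 = 89.6→90, 114 − 34.2 = 79.8→80) → #AF5A50

#E17367, #C8665B, #AF5A50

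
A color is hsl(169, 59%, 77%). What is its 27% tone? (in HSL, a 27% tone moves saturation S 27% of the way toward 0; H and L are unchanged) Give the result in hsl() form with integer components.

S moves 27% from 59 toward 0: 59 − 15.93 = 43.07 → 43.
H and L are unchanged.

hsl(169, 43%, 77%)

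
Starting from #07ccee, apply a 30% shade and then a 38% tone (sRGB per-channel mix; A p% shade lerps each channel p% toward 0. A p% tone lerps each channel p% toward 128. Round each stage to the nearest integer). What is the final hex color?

#348998

#07ccee is rgb(7, 204, 238).
Lerp each channel 30% toward 0:
  R: 7 − 2.1 = 4.9 → 5
  G: 204 + 0.3×(0−204) = 204 − 61.2 = 142.8 → 143
  B: 238 − 71.4 = 166.6 → 167
After the shade: rgb(5, 143, 167) = #058fa7.
Lerp each channel 38% toward 128:
  R: 5 + 46.74 = 51.74 → 52
  G: 143 − 5.7 = 137.3 → 137
  B: 167 + 0.38×(128−167) = 167 − 14.82 = 152.18 → 152
rgb(52, 137, 152) = #348998.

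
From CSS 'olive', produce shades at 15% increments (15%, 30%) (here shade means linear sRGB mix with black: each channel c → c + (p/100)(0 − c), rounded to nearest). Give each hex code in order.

#6D6D00, #5A5A00

CSS olive is rgb(128, 128, 0).
15%: (128 − 19.2 = 108.8→109, 128 − 19.2 = 108.8→109, 0→0) → #6D6D00
30%: (128 − 38.4 = 89.6→90, 128 − 38.4 = 89.6→90, 0→0) → #5A5A00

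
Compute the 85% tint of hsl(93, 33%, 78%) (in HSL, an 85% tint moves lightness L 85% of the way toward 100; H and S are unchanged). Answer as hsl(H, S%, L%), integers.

L moves 85% from 78 toward 100: 78 + 18.7 = 96.7 → 97.
H and S are unchanged.

hsl(93, 33%, 97%)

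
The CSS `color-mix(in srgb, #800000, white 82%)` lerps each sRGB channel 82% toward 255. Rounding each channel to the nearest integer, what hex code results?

#800000 is rgb(128, 0, 0).
An 82% tint moves each channel 82% toward 255:
  R: 128 + 104.14 = 232.14 → 232
  G: 0 + 209.1 = 209.1 → 209
  B: 0 + 0.82×(255−0) = 0 + 209.1 = 209.1 → 209
rgb(232, 209, 209) = #e8d1d1.

#e8d1d1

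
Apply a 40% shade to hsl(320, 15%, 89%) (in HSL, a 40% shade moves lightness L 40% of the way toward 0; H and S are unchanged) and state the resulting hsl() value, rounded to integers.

L moves 40% from 89 toward 0: 89 − 35.6 = 53.4 → 53.
H and S are unchanged.

hsl(320, 15%, 53%)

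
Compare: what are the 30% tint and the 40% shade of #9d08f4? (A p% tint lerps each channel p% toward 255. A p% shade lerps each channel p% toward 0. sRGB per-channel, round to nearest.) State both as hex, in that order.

#9d08f4 is rgb(157, 8, 244).
30% tint:
  R: 157 + 0.3×(255−157) = 157 + 29.4 = 186.4 → 186
  G: 8 + 74.1 = 82.1 → 82
  B: 244 + 3.3 = 247.3 → 247
  → #ba52f7
40% shade:
  R: 157 − 62.8 = 94.2 → 94
  G: 8 + 0.4×(0−8) = 8 − 3.2 = 4.8 → 5
  B: 244 + 0.4×(0−244) = 244 − 97.6 = 146.4 → 146
  → #5e0592

#ba52f7, #5e0592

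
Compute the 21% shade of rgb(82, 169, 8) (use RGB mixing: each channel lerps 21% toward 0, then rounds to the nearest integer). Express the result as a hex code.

#418606

A 21% shade moves each channel 21% toward 0:
  R: 82 − 17.22 = 64.78 → 65
  G: 169 − 35.49 = 133.51 → 134
  B: 8 − 1.68 = 6.32 → 6
rgb(65, 134, 6) = #418606.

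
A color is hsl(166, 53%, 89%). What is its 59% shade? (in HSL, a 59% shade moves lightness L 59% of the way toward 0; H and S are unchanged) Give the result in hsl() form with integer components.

L moves 59% from 89 toward 0: 89 − 52.51 = 36.49 → 36.
H and S are unchanged.

hsl(166, 53%, 36%)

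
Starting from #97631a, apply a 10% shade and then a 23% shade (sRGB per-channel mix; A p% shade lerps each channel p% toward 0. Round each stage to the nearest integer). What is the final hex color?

#97631a is rgb(151, 99, 26).
Lerp each channel 10% toward 0:
  R: 151 + 0.1×(0−151) = 151 − 15.1 = 135.9 → 136
  G: 99 + 0.1×(0−99) = 99 − 9.9 = 89.1 → 89
  B: 26 + 0.1×(0−26) = 26 − 2.6 = 23.4 → 23
After the shade: rgb(136, 89, 23) = #885917.
Per channel, c → c + 0.23(0 − c):
  R: 136 + 0.23×(0−136) = 136 − 31.28 = 104.72 → 105
  G: 89 + 0.23×(0−89) = 89 − 20.47 = 68.53 → 69
  B: 23 + 0.23×(0−23) = 23 − 5.29 = 17.71 → 18
rgb(105, 69, 18) = #694512.

#694512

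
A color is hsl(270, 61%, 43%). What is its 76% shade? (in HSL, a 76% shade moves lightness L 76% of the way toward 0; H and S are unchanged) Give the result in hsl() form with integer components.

L moves 76% from 43 toward 0: 43 − 32.68 = 10.32 → 10.
H and S are unchanged.

hsl(270, 61%, 10%)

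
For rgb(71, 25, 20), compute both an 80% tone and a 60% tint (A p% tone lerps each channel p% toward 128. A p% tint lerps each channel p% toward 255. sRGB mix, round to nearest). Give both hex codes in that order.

#756B6A, #B5A3A1

80% tone:
  R: 71 + 0.8×(128−71) = 71 + 45.6 = 116.6 → 117
  G: 25 + 82.4 = 107.4 → 107
  B: 20 + 86.4 = 106.4 → 106
  → #756B6A
60% tint:
  R: 71 + 110.4 = 181.4 → 181
  G: 25 + 0.6×(255−25) = 25 + 138 = 163 → 163
  B: 20 + 141 = 161 → 161
  → #B5A3A1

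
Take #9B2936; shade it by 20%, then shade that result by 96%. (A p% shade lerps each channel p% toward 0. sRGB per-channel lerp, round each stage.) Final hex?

#9B2936 is rgb(155, 41, 54).
Lerp each channel 20% toward 0:
  R: 155 + 0.2×(0−155) = 155 − 31 = 124 → 124
  G: 41 − 8.2 = 32.8 → 33
  B: 54 + 0.2×(0−54) = 54 − 10.8 = 43.2 → 43
After the shade: rgb(124, 33, 43) = #7C212B.
Per channel, c → c + 0.96(0 − c):
  R: 124 + 0.96×(0−124) = 124 − 119.04 = 4.96 → 5
  G: 33 + 0.96×(0−33) = 33 − 31.68 = 1.32 → 1
  B: 43 + 0.96×(0−43) = 43 − 41.28 = 1.72 → 2
rgb(5, 1, 2) = #050102.

#050102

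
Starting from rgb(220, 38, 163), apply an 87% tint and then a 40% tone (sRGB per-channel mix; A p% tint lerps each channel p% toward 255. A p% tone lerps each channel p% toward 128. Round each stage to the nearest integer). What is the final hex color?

#c9bbc5

Lerp each channel 87% toward 255:
  R: 220 + 30.45 = 250.45 → 250
  G: 38 + 188.79 = 226.79 → 227
  B: 163 + 80.04 = 243.04 → 243
After the tint: rgb(250, 227, 243) = #fae3f3.
Per channel, c → c + 0.4(128 − c):
  R: 250 − 48.8 = 201.2 → 201
  G: 227 + 0.4×(128−227) = 227 − 39.6 = 187.4 → 187
  B: 243 − 46 = 197 → 197
rgb(201, 187, 197) = #c9bbc5.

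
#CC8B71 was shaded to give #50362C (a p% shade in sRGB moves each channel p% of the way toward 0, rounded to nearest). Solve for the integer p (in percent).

#CC8B71 is rgb(204, 139, 113); #50362C is rgb(80, 54, 44).
On the R channel (widest range): 80 ≈ 204 + (p/100)(0 − 204), so p ≈ 100×(80 − 204)/(0 − 204) = -12400/-204 = 60.78.
p = 61 reproduces all three channels after rounding.

61%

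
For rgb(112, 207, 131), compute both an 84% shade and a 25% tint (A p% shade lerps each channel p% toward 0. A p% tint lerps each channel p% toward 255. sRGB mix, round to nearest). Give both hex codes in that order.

84% shade:
  R: 112 + 0.84×(0−112) = 112 − 94.08 = 17.92 → 18
  G: 207 − 173.88 = 33.12 → 33
  B: 131 + 0.84×(0−131) = 131 − 110.04 = 20.96 → 21
  → #122115
25% tint:
  R: 112 + 35.75 = 147.75 → 148
  G: 207 + 12 = 219 → 219
  B: 131 + 0.25×(255−131) = 131 + 31 = 162 → 162
  → #94DBA2

#122115, #94DBA2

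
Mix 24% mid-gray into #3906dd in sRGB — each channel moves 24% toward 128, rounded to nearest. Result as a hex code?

#4a23c7

#3906dd is rgb(57, 6, 221).
Per channel, c → c + 0.24(128 − c):
  R: 57 + 0.24×(128−57) = 57 + 17.04 = 74.04 → 74
  G: 6 + 29.28 = 35.28 → 35
  B: 221 + 0.24×(128−221) = 221 − 22.32 = 198.68 → 199
rgb(74, 35, 199) = #4a23c7.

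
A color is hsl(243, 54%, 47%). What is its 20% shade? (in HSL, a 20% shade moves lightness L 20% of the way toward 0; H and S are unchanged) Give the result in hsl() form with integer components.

hsl(243, 54%, 38%)

L moves 20% from 47 toward 0: 47 − 9.4 = 37.6 → 38.
H and S are unchanged.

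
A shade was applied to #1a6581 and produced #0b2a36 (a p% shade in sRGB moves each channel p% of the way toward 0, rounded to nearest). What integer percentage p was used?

58%

#1a6581 is rgb(26, 101, 129); #0b2a36 is rgb(11, 42, 54).
On the B channel (widest range): 54 ≈ 129 + (p/100)(0 − 129), so p ≈ 100×(54 − 129)/(0 − 129) = -7500/-129 = 58.14.
p = 58 reproduces all three channels after rounding.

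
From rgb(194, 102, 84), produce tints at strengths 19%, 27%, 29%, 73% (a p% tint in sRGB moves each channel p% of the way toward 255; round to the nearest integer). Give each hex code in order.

#CE8374, #D28F82, #D49286, #EFD6D1

19%: (194 + 11.59 = 205.59→206, 102 + 29.07 = 131.07→131, 84 + 32.49 = 116.49→116) → #CE8374
27%: (194 + 16.47 = 210.47→210, 102 + 41.31 = 143.31→143, 84 + 46.17 = 130.17→130) → #D28F82
29%: (194 + 17.69 = 211.69→212, 102 + 44.37 = 146.37→146, 84 + 49.59 = 133.59→134) → #D49286
73%: (194 + 44.53 = 238.53→239, 102 + 111.69 = 213.69→214, 84 + 124.83 = 208.83→209) → #EFD6D1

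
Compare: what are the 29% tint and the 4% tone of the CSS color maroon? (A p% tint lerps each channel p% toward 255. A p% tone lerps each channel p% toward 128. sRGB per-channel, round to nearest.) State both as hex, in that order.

CSS maroon is rgb(128, 0, 0).
29% tint:
  R: 128 + 0.29×(255−128) = 128 + 36.83 = 164.83 → 165
  G: 0 + 0.29×(255−0) = 0 + 73.95 = 73.95 → 74
  B: 0 + 73.95 = 73.95 → 74
  → #a54a4a
4% tone:
  R: 128 + 0.04×(128−128) = 128 + 0 = 128 → 128
  G: 0 + 0.04×(128−0) = 0 + 5.12 = 5.12 → 5
  B: 0 + 0.04×(128−0) = 0 + 5.12 = 5.12 → 5
  → #800505

#a54a4a, #800505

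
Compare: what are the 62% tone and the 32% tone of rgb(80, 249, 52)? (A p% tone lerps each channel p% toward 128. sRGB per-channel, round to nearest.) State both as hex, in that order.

#6EAE63, #5FD24C

62% tone:
  R: 80 + 29.76 = 109.76 → 110
  G: 249 + 0.62×(128−249) = 249 − 75.02 = 173.98 → 174
  B: 52 + 0.62×(128−52) = 52 + 47.12 = 99.12 → 99
  → #6EAE63
32% tone:
  R: 80 + 0.32×(128−80) = 80 + 15.36 = 95.36 → 95
  G: 249 + 0.32×(128−249) = 249 − 38.72 = 210.28 → 210
  B: 52 + 0.32×(128−52) = 52 + 24.32 = 76.32 → 76
  → #5FD24C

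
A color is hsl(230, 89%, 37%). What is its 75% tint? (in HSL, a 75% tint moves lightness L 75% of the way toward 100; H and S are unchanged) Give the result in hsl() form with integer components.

L moves 75% from 37 toward 100: 37 + 47.25 = 84.25 → 84.
H and S are unchanged.

hsl(230, 89%, 84%)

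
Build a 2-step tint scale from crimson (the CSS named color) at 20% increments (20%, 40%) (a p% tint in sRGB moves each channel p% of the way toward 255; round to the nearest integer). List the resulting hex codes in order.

#E34363, #EA728A

CSS crimson is rgb(220, 20, 60).
20%: (220 + 7 = 227→227, 20 + 47 = 67→67, 60 + 39 = 99→99) → #E34363
40%: (220 + 14 = 234→234, 20 + 94 = 114→114, 60 + 78 = 138→138) → #EA728A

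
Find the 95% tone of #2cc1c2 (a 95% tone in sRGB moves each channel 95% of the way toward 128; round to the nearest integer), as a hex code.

#7c8383

#2cc1c2 is rgb(44, 193, 194).
A 95% tone moves each channel 95% toward 128:
  R: 44 + 0.95×(128−44) = 44 + 79.8 = 123.8 → 124
  G: 193 + 0.95×(128−193) = 193 − 61.75 = 131.25 → 131
  B: 194 + 0.95×(128−194) = 194 − 62.7 = 131.3 → 131
rgb(124, 131, 131) = #7c8383.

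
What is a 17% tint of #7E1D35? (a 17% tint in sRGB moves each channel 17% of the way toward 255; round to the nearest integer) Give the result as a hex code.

#944357

#7E1D35 is rgb(126, 29, 53).
Lerp each channel 17% toward 255:
  R: 126 + 0.17×(255−126) = 126 + 21.93 = 147.93 → 148
  G: 29 + 0.17×(255−29) = 29 + 38.42 = 67.42 → 67
  B: 53 + 34.34 = 87.34 → 87
rgb(148, 67, 87) = #944357.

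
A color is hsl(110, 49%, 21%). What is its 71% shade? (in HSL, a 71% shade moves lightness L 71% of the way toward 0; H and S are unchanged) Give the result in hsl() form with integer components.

L moves 71% from 21 toward 0: 21 − 14.91 = 6.09 → 6.
H and S are unchanged.

hsl(110, 49%, 6%)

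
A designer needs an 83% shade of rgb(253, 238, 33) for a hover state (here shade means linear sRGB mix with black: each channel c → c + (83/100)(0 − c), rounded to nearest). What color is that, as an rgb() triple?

rgb(43, 40, 6)

Lerp each channel 83% toward 0:
  R: 253 + 0.83×(0−253) = 253 − 209.99 = 43.01 → 43
  G: 238 − 197.54 = 40.46 → 40
  B: 33 + 0.83×(0−33) = 33 − 27.39 = 5.61 → 6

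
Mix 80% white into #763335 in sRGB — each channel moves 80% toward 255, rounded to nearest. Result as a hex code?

#E4D6D7

#763335 is rgb(118, 51, 53).
Lerp each channel 80% toward 255:
  R: 118 + 0.8×(255−118) = 118 + 109.6 = 227.6 → 228
  G: 51 + 0.8×(255−51) = 51 + 163.2 = 214.2 → 214
  B: 53 + 0.8×(255−53) = 53 + 161.6 = 214.6 → 215
rgb(228, 214, 215) = #E4D6D7.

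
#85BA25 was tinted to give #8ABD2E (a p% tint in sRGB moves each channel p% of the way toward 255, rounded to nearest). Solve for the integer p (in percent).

#85BA25 is rgb(133, 186, 37); #8ABD2E is rgb(138, 189, 46).
On the B channel (widest range): 46 ≈ 37 + (p/100)(255 − 37), so p ≈ 100×(46 − 37)/(255 − 37) = 900/218 = 4.13.
p = 4 reproduces all three channels after rounding.

4%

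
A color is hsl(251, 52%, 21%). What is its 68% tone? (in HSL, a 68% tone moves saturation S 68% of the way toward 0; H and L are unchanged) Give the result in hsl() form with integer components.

S moves 68% from 52 toward 0: 52 − 35.36 = 16.64 → 17.
H and L are unchanged.

hsl(251, 17%, 21%)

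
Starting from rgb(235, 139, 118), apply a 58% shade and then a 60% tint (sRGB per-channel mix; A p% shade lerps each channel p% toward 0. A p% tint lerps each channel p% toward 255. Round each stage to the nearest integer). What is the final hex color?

Lerp each channel 58% toward 0:
  R: 235 − 136.3 = 98.7 → 99
  G: 139 + 0.58×(0−139) = 139 − 80.62 = 58.38 → 58
  B: 118 + 0.58×(0−118) = 118 − 68.44 = 49.56 → 50
After the shade: rgb(99, 58, 50) = #633A32.
Lerp each channel 60% toward 255:
  R: 99 + 0.6×(255−99) = 99 + 93.6 = 192.6 → 193
  G: 58 + 0.6×(255−58) = 58 + 118.2 = 176.2 → 176
  B: 50 + 123 = 173 → 173
rgb(193, 176, 173) = #C1B0AD.

#C1B0AD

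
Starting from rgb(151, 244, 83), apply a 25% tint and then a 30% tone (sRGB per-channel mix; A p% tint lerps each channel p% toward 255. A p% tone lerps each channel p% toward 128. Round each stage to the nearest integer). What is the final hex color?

#a2d37f

A 25% tint moves each channel 25% toward 255:
  R: 151 + 26 = 177 → 177
  G: 244 + 0.25×(255−244) = 244 + 2.75 = 246.75 → 247
  B: 83 + 0.25×(255−83) = 83 + 43 = 126 → 126
After the tint: rgb(177, 247, 126) = #b1f77e.
Lerp each channel 30% toward 128:
  R: 177 + 0.3×(128−177) = 177 − 14.7 = 162.3 → 162
  G: 247 − 35.7 = 211.3 → 211
  B: 126 + 0.6 = 126.6 → 127
rgb(162, 211, 127) = #a2d37f.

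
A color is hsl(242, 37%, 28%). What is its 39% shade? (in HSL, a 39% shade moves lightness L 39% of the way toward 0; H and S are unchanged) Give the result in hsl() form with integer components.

hsl(242, 37%, 17%)

L moves 39% from 28 toward 0: 28 − 10.92 = 17.08 → 17.
H and S are unchanged.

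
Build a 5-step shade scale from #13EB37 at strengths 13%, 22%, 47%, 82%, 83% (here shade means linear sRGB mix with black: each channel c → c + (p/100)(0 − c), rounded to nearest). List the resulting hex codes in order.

#13EB37 is rgb(19, 235, 55).
13%: (19 − 2.47 = 16.53→17, 235 − 30.55 = 204.45→204, 55 − 7.15 = 47.85→48) → #11CC30
22%: (19 − 4.18 = 14.82→15, 235 − 51.7 = 183.3→183, 55 − 12.1 = 42.9→43) → #0FB72B
47%: (19 − 8.93 = 10.07→10, 235 − 110.45 = 124.55→125, 55 − 25.85 = 29.15→29) → #0A7D1D
82%: (19 − 15.58 = 3.42→3, 235 − 192.7 = 42.3→42, 55 − 45.1 = 9.9→10) → #032A0A
83%: (19 − 15.77 = 3.23→3, 235 − 195.05 = 39.95→40, 55 − 45.65 = 9.35→9) → #032809

#11CC30, #0FB72B, #0A7D1D, #032A0A, #032809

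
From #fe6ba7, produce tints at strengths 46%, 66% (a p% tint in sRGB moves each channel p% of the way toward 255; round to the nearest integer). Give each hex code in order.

#fe6ba7 is rgb(254, 107, 167).
46%: (254→254, 107 + 68.08 = 175.08→175, 167 + 40.48 = 207.48→207) → #feafcf
66%: (254 + 0.66 = 254.66→255, 107 + 97.68 = 204.68→205, 167 + 58.08 = 225.08→225) → #ffcde1

#feafcf, #ffcde1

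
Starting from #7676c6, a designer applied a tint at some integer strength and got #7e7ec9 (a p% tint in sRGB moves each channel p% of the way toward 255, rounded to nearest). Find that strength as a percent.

#7676c6 is rgb(118, 118, 198); #7e7ec9 is rgb(126, 126, 201).
On the R channel (widest range): 126 ≈ 118 + (p/100)(255 − 118), so p ≈ 100×(126 − 118)/(255 − 118) = 800/137 = 5.84.
p = 6 reproduces all three channels after rounding.

6%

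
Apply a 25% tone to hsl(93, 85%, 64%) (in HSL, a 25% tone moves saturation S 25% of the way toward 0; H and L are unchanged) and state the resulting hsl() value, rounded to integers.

hsl(93, 64%, 64%)

S moves 25% from 85 toward 0: 85 − 21.25 = 63.75 → 64.
H and L are unchanged.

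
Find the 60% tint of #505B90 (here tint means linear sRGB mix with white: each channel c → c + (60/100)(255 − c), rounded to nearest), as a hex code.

#505B90 is rgb(80, 91, 144).
Per channel, c → c + 0.6(255 − c):
  R: 80 + 0.6×(255−80) = 80 + 105 = 185 → 185
  G: 91 + 0.6×(255−91) = 91 + 98.4 = 189.4 → 189
  B: 144 + 66.6 = 210.6 → 211
rgb(185, 189, 211) = #B9BDD3.

#B9BDD3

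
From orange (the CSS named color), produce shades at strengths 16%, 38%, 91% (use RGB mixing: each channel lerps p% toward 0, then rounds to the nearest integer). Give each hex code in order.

CSS orange is rgb(255, 165, 0).
16%: (255 − 40.8 = 214.2→214, 165 − 26.4 = 138.6→139, 0→0) → #D68B00
38%: (255 − 96.9 = 158.1→158, 165 − 62.7 = 102.3→102, 0→0) → #9E6600
91%: (255 − 232.05 = 22.95→23, 165 − 150.15 = 14.85→15, 0→0) → #170F00

#D68B00, #9E6600, #170F00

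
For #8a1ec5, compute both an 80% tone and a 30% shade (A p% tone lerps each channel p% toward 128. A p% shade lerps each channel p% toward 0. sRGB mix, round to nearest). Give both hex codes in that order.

#826c8e, #61158a

#8a1ec5 is rgb(138, 30, 197).
80% tone:
  R: 138 − 8 = 130 → 130
  G: 30 + 0.8×(128−30) = 30 + 78.4 = 108.4 → 108
  B: 197 + 0.8×(128−197) = 197 − 55.2 = 141.8 → 142
  → #826c8e
30% shade:
  R: 138 + 0.3×(0−138) = 138 − 41.4 = 96.6 → 97
  G: 30 − 9 = 21 → 21
  B: 197 + 0.3×(0−197) = 197 − 59.1 = 137.9 → 138
  → #61158a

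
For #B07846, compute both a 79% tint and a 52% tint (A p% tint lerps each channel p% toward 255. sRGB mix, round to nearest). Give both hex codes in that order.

#B07846 is rgb(176, 120, 70).
79% tint:
  R: 176 + 0.79×(255−176) = 176 + 62.41 = 238.41 → 238
  G: 120 + 106.65 = 226.65 → 227
  B: 70 + 0.79×(255−70) = 70 + 146.15 = 216.15 → 216
  → #EEE3D8
52% tint:
  R: 176 + 41.08 = 217.08 → 217
  G: 120 + 70.2 = 190.2 → 190
  B: 70 + 0.52×(255−70) = 70 + 96.2 = 166.2 → 166
  → #D9BEA6

#EEE3D8, #D9BEA6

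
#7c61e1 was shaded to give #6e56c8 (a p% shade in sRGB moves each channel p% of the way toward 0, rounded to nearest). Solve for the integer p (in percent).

11%

#7c61e1 is rgb(124, 97, 225); #6e56c8 is rgb(110, 86, 200).
On the B channel (widest range): 200 ≈ 225 + (p/100)(0 − 225), so p ≈ 100×(200 − 225)/(0 − 225) = -2500/-225 = 11.11.
p = 11 reproduces all three channels after rounding.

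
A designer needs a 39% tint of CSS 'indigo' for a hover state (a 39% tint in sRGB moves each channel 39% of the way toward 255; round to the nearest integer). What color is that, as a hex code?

CSS indigo is rgb(75, 0, 130).
Per channel, c → c + 0.39(255 − c):
  R: 75 + 70.2 = 145.2 → 145
  G: 0 + 0.39×(255−0) = 0 + 99.45 = 99.45 → 99
  B: 130 + 0.39×(255−130) = 130 + 48.75 = 178.75 → 179
rgb(145, 99, 179) = #9163b3.

#9163b3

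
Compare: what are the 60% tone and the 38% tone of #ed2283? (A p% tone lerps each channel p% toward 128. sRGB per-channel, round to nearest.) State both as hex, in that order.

#ed2283 is rgb(237, 34, 131).
60% tone:
  R: 237 + 0.6×(128−237) = 237 − 65.4 = 171.6 → 172
  G: 34 + 0.6×(128−34) = 34 + 56.4 = 90.4 → 90
  B: 131 + 0.6×(128−131) = 131 − 1.8 = 129.2 → 129
  → #ac5a81
38% tone:
  R: 237 + 0.38×(128−237) = 237 − 41.42 = 195.58 → 196
  G: 34 + 0.38×(128−34) = 34 + 35.72 = 69.72 → 70
  B: 131 − 1.14 = 129.86 → 130
  → #c44682

#ac5a81, #c44682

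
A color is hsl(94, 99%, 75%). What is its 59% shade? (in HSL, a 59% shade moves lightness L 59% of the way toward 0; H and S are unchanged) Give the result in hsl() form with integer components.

hsl(94, 99%, 31%)

L moves 59% from 75 toward 0: 75 − 44.25 = 30.75 → 31.
H and S are unchanged.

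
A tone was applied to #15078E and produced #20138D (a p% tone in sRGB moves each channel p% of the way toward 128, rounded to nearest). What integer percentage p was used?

10%

#15078E is rgb(21, 7, 142); #20138D is rgb(32, 19, 141).
On the G channel (widest range): 19 ≈ 7 + (p/100)(128 − 7), so p ≈ 100×(19 − 7)/(128 − 7) = 1200/121 = 9.92.
p = 10 reproduces all three channels after rounding.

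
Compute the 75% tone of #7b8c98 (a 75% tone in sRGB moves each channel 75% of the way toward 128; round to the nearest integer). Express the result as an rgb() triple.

#7b8c98 is rgb(123, 140, 152).
Lerp each channel 75% toward 128:
  R: 123 + 3.75 = 126.75 → 127
  G: 140 − 9 = 131 → 131
  B: 152 − 18 = 134 → 134

rgb(127, 131, 134)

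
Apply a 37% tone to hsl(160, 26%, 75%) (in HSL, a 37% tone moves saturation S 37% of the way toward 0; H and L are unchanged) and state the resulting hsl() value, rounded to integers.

hsl(160, 16%, 75%)

S moves 37% from 26 toward 0: 26 − 9.62 = 16.38 → 16.
H and L are unchanged.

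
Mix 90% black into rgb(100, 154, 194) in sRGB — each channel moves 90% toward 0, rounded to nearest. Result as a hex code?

A 90% shade moves each channel 90% toward 0:
  R: 100 + 0.9×(0−100) = 100 − 90 = 10 → 10
  G: 154 − 138.6 = 15.4 → 15
  B: 194 − 174.6 = 19.4 → 19
rgb(10, 15, 19) = #0a0f13.

#0a0f13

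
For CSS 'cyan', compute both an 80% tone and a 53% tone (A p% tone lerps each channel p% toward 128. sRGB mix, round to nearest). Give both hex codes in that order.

CSS cyan is rgb(0, 255, 255).
80% tone:
  R: 0 + 0.8×(128−0) = 0 + 102.4 = 102.4 → 102
  G: 255 + 0.8×(128−255) = 255 − 101.6 = 153.4 → 153
  B: 255 − 101.6 = 153.4 → 153
  → #669999
53% tone:
  R: 0 + 67.84 = 67.84 → 68
  G: 255 + 0.53×(128−255) = 255 − 67.31 = 187.69 → 188
  B: 255 + 0.53×(128−255) = 255 − 67.31 = 187.69 → 188
  → #44BCBC

#669999, #44BCBC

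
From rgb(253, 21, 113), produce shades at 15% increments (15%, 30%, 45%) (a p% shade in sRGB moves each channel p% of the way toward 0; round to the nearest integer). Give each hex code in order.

#d71260, #b10f4f, #8b0c3e

15%: (253 − 37.95 = 215.05→215, 21 − 3.15 = 17.85→18, 113 − 16.95 = 96.05→96) → #d71260
30%: (253 − 75.9 = 177.1→177, 21 − 6.3 = 14.7→15, 113 − 33.9 = 79.1→79) → #b10f4f
45%: (253 − 113.85 = 139.15→139, 21 − 9.45 = 11.55→12, 113 − 50.85 = 62.15→62) → #8b0c3e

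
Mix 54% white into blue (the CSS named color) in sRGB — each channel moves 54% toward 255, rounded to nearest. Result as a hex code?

CSS blue is rgb(0, 0, 255).
Lerp each channel 54% toward 255:
  R: 0 + 137.7 = 137.7 → 138
  G: 0 + 0.54×(255−0) = 0 + 137.7 = 137.7 → 138
  B: 255 + 0 = 255 → 255
rgb(138, 138, 255) = #8A8AFF.

#8A8AFF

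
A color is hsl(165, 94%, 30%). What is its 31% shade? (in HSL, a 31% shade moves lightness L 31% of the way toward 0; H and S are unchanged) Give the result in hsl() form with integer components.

hsl(165, 94%, 21%)

L moves 31% from 30 toward 0: 30 − 9.3 = 20.7 → 21.
H and S are unchanged.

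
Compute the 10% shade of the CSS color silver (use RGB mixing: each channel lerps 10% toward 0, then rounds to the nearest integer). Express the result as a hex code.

CSS silver is rgb(192, 192, 192).
Lerp each channel 10% toward 0:
  R: 192 − 19.2 = 172.8 → 173
  G: 192 + 0.1×(0−192) = 192 − 19.2 = 172.8 → 173
  B: 192 + 0.1×(0−192) = 192 − 19.2 = 172.8 → 173
rgb(173, 173, 173) = #adadad.

#adadad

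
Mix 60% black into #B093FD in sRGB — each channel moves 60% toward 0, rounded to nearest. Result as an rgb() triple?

rgb(70, 59, 101)

#B093FD is rgb(176, 147, 253).
Per channel, c → c + 0.6(0 − c):
  R: 176 + 0.6×(0−176) = 176 − 105.6 = 70.4 → 70
  G: 147 + 0.6×(0−147) = 147 − 88.2 = 58.8 → 59
  B: 253 + 0.6×(0−253) = 253 − 151.8 = 101.2 → 101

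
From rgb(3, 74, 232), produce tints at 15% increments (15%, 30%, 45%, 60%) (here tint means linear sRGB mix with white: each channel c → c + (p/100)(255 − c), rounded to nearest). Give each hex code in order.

15%: (3 + 37.8 = 40.8→41, 74 + 27.15 = 101.15→101, 232 + 3.45 = 235.45→235) → #2965eb
30%: (3 + 75.6 = 78.6→79, 74 + 54.3 = 128.3→128, 232 + 6.9 = 238.9→239) → #4f80ef
45%: (3 + 113.4 = 116.4→116, 74 + 81.45 = 155.45→155, 232 + 10.35 = 242.35→242) → #749bf2
60%: (3 + 151.2 = 154.2→154, 74 + 108.6 = 182.6→183, 232 + 13.8 = 245.8→246) → #9ab7f6

#2965eb, #4f80ef, #749bf2, #9ab7f6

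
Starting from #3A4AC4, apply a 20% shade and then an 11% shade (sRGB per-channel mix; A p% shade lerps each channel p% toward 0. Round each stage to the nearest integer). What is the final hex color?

#29358C

#3A4AC4 is rgb(58, 74, 196).
Per channel, c → c + 0.2(0 − c):
  R: 58 + 0.2×(0−58) = 58 − 11.6 = 46.4 → 46
  G: 74 − 14.8 = 59.2 → 59
  B: 196 + 0.2×(0−196) = 196 − 39.2 = 156.8 → 157
After the shade: rgb(46, 59, 157) = #2E3B9D.
Lerp each channel 11% toward 0:
  R: 46 − 5.06 = 40.94 → 41
  G: 59 − 6.49 = 52.51 → 53
  B: 157 + 0.11×(0−157) = 157 − 17.27 = 139.73 → 140
rgb(41, 53, 140) = #29358C.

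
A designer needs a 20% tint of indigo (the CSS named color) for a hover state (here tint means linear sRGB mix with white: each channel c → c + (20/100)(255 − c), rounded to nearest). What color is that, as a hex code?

CSS indigo is rgb(75, 0, 130).
Lerp each channel 20% toward 255:
  R: 75 + 36 = 111 → 111
  G: 0 + 51 = 51 → 51
  B: 130 + 0.2×(255−130) = 130 + 25 = 155 → 155
rgb(111, 51, 155) = #6F339B.

#6F339B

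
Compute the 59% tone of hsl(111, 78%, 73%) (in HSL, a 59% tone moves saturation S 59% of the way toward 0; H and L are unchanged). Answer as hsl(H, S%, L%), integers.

hsl(111, 32%, 73%)

S moves 59% from 78 toward 0: 78 − 46.02 = 31.98 → 32.
H and L are unchanged.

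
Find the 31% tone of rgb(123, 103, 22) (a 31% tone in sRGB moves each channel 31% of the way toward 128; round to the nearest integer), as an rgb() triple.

A 31% tone moves each channel 31% toward 128:
  R: 123 + 1.55 = 124.55 → 125
  G: 103 + 0.31×(128−103) = 103 + 7.75 = 110.75 → 111
  B: 22 + 0.31×(128−22) = 22 + 32.86 = 54.86 → 55

rgb(125, 111, 55)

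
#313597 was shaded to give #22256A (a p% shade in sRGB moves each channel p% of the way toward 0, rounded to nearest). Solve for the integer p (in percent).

#313597 is rgb(49, 53, 151); #22256A is rgb(34, 37, 106).
On the B channel (widest range): 106 ≈ 151 + (p/100)(0 − 151), so p ≈ 100×(106 − 151)/(0 − 151) = -4500/-151 = 29.80.
p = 30 reproduces all three channels after rounding.

30%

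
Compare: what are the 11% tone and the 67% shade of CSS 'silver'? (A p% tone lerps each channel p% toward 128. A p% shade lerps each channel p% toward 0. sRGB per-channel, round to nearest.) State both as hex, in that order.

#B9B9B9, #3F3F3F

CSS silver is rgb(192, 192, 192).
11% tone:
  R: 192 + 0.11×(128−192) = 192 − 7.04 = 184.96 → 185
  G: 192 − 7.04 = 184.96 → 185
  B: 192 − 7.04 = 184.96 → 185
  → #B9B9B9
67% shade:
  R: 192 + 0.67×(0−192) = 192 − 128.64 = 63.36 → 63
  G: 192 − 128.64 = 63.36 → 63
  B: 192 + 0.67×(0−192) = 192 − 128.64 = 63.36 → 63
  → #3F3F3F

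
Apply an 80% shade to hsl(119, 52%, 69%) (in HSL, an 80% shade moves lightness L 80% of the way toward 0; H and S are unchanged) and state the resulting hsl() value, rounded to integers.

hsl(119, 52%, 14%)

L moves 80% from 69 toward 0: 69 − 55.2 = 13.8 → 14.
H and S are unchanged.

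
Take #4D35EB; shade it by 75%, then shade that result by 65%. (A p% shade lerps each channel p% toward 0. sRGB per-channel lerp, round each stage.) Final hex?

#4D35EB is rgb(77, 53, 235).
Lerp each channel 75% toward 0:
  R: 77 + 0.75×(0−77) = 77 − 57.75 = 19.25 → 19
  G: 53 + 0.75×(0−53) = 53 − 39.75 = 13.25 → 13
  B: 235 + 0.75×(0−235) = 235 − 176.25 = 58.75 → 59
After the shade: rgb(19, 13, 59) = #130D3B.
A 65% shade moves each channel 65% toward 0:
  R: 19 + 0.65×(0−19) = 19 − 12.35 = 6.65 → 7
  G: 13 + 0.65×(0−13) = 13 − 8.45 = 4.55 → 5
  B: 59 + 0.65×(0−59) = 59 − 38.35 = 20.65 → 21
rgb(7, 5, 21) = #070515.

#070515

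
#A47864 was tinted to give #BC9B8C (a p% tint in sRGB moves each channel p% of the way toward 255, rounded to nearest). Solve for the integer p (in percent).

26%

#A47864 is rgb(164, 120, 100); #BC9B8C is rgb(188, 155, 140).
On the B channel (widest range): 140 ≈ 100 + (p/100)(255 − 100), so p ≈ 100×(140 − 100)/(255 − 100) = 4000/155 = 25.81.
p = 26 reproduces all three channels after rounding.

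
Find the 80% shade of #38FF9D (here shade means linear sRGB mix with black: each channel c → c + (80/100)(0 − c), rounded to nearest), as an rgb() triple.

#38FF9D is rgb(56, 255, 157).
Lerp each channel 80% toward 0:
  R: 56 + 0.8×(0−56) = 56 − 44.8 = 11.2 → 11
  G: 255 + 0.8×(0−255) = 255 − 204 = 51 → 51
  B: 157 + 0.8×(0−157) = 157 − 125.6 = 31.4 → 31

rgb(11, 51, 31)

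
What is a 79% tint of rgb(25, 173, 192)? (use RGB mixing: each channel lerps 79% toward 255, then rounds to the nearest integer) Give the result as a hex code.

#CFEEF2

Lerp each channel 79% toward 255:
  R: 25 + 0.79×(255−25) = 25 + 181.7 = 206.7 → 207
  G: 173 + 0.79×(255−173) = 173 + 64.78 = 237.78 → 238
  B: 192 + 0.79×(255−192) = 192 + 49.77 = 241.77 → 242
rgb(207, 238, 242) = #CFEEF2.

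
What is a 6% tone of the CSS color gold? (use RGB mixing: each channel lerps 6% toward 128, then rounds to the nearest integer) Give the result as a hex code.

CSS gold is rgb(255, 215, 0).
Lerp each channel 6% toward 128:
  R: 255 + 0.06×(128−255) = 255 − 7.62 = 247.38 → 247
  G: 215 + 0.06×(128−215) = 215 − 5.22 = 209.78 → 210
  B: 0 + 0.06×(128−0) = 0 + 7.68 = 7.68 → 8
rgb(247, 210, 8) = #f7d208.

#f7d208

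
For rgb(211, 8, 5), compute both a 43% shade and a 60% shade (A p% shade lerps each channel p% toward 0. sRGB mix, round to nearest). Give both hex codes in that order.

#780503, #540302

43% shade:
  R: 211 + 0.43×(0−211) = 211 − 90.73 = 120.27 → 120
  G: 8 + 0.43×(0−8) = 8 − 3.44 = 4.56 → 5
  B: 5 + 0.43×(0−5) = 5 − 2.15 = 2.85 → 3
  → #780503
60% shade:
  R: 211 + 0.6×(0−211) = 211 − 126.6 = 84.4 → 84
  G: 8 + 0.6×(0−8) = 8 − 4.8 = 3.2 → 3
  B: 5 + 0.6×(0−5) = 5 − 3 = 2 → 2
  → #540302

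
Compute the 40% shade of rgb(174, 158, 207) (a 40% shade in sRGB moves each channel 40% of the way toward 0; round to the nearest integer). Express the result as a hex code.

#685f7c

Per channel, c → c + 0.4(0 − c):
  R: 174 + 0.4×(0−174) = 174 − 69.6 = 104.4 → 104
  G: 158 + 0.4×(0−158) = 158 − 63.2 = 94.8 → 95
  B: 207 + 0.4×(0−207) = 207 − 82.8 = 124.2 → 124
rgb(104, 95, 124) = #685f7c.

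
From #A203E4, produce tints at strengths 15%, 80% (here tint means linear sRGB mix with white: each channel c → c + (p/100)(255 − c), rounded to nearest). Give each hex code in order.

#A203E4 is rgb(162, 3, 228).
15%: (162 + 13.95 = 175.95→176, 3 + 37.8 = 40.8→41, 228 + 4.05 = 232.05→232) → #B029E8
80%: (162 + 74.4 = 236.4→236, 3 + 201.6 = 204.6→205, 228 + 21.6 = 249.6→250) → #ECCDFA

#B029E8, #ECCDFA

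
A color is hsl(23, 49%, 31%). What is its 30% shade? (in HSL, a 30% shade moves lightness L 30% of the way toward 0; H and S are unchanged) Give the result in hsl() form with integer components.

L moves 30% from 31 toward 0: 31 − 9.3 = 21.7 → 22.
H and S are unchanged.

hsl(23, 49%, 22%)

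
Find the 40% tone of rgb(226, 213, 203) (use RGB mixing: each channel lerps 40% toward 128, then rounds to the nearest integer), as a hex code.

#bbb3ad

Lerp each channel 40% toward 128:
  R: 226 + 0.4×(128−226) = 226 − 39.2 = 186.8 → 187
  G: 213 − 34 = 179 → 179
  B: 203 + 0.4×(128−203) = 203 − 30 = 173 → 173
rgb(187, 179, 173) = #bbb3ad.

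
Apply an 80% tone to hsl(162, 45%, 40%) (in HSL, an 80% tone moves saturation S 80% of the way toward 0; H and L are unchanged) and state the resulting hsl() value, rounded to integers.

hsl(162, 9%, 40%)

S moves 80% from 45 toward 0: 45 − 36 = 9 → 9.
H and L are unchanged.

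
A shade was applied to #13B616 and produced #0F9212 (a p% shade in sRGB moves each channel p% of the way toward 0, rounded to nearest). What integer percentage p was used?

20%

#13B616 is rgb(19, 182, 22); #0F9212 is rgb(15, 146, 18).
On the G channel (widest range): 146 ≈ 182 + (p/100)(0 − 182), so p ≈ 100×(146 − 182)/(0 − 182) = -3600/-182 = 19.78.
p = 20 reproduces all three channels after rounding.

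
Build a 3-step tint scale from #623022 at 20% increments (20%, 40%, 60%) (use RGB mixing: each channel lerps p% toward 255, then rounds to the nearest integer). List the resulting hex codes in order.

#81594e, #a1837a, #c0aca7

#623022 is rgb(98, 48, 34).
20%: (98 + 31.4 = 129.4→129, 48 + 41.4 = 89.4→89, 34 + 44.2 = 78.2→78) → #81594e
40%: (98 + 62.8 = 160.8→161, 48 + 82.8 = 130.8→131, 34 + 88.4 = 122.4→122) → #a1837a
60%: (98 + 94.2 = 192.2→192, 48 + 124.2 = 172.2→172, 34 + 132.6 = 166.6→167) → #c0aca7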